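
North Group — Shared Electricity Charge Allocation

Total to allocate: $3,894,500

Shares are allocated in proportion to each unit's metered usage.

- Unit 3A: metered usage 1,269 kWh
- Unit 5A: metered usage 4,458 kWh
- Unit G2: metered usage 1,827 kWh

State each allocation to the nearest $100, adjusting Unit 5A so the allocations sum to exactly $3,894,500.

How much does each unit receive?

Metered usage total: 7,554.
Unrounded shares: Unit 3A 1,269/7,554 × $3,894,500 = 654,238.88; Unit 5A 4,458/7,554 × $3,894,500 = 2,298,342.73; Unit G2 1,827/7,554 × $3,894,500 = 941,918.39.
At nearest $100: Unit 3A $654,200; Unit 5A $2,298,300; Unit G2 $941,900. Sum = $3,894,400.
Difference $3,894,500 − $3,894,400 = +$100 applied to Unit 5A: Unit 5A becomes $2,298,400.

Unit 3A: $654,200; Unit 5A: $2,298,400; Unit G2: $941,900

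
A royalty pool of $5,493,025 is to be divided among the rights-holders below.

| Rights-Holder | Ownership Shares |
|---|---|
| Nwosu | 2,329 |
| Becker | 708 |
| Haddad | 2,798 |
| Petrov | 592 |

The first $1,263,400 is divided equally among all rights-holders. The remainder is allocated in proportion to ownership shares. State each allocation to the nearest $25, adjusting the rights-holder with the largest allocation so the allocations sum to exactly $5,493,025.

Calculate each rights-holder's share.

Equal tier: $1,263,400 ÷ 4 = $315,850 apiece.
Remainder $4,229,625 by ownership shares (total 6,427): Nwosu 1,532,720.81 → $1,532,725; Becker 465,936.60 → $465,925; Haddad 1,841,370.90 → $1,841,375; Petrov 389,596.70 → $389,600.
Totals: Nwosu $315,850 + $1,532,725 = $1,848,575; Becker $315,850 + $465,925 = $781,775; Haddad $315,850 + $1,841,375 = $2,157,225; Petrov $315,850 + $389,600 = $705,450.

Nwosu: $1,848,575; Becker: $781,775; Haddad: $2,157,225; Petrov: $705,450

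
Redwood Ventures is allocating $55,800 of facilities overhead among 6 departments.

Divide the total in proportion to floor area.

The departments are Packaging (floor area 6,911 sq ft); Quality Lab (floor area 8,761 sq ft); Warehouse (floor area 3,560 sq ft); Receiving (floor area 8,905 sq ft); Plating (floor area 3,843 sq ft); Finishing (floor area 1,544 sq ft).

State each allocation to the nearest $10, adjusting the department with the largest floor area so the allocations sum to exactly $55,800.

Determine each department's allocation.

Packaging: $11,500; Quality Lab: $14,580; Warehouse: $5,930; Receiving: $14,820; Plating: $6,400; Finishing: $2,570

Sum of floor area: 6,911 + 8,761 + 3,560 + 8,905 + 3,843 + 1,544 = 33,524.
Pro-rata amounts: Packaging 11,503.22; Quality Lab 14,582.50; Warehouse 5,925.55; Receiving 14,822.19; Plating 6,396.59; Finishing 2,569.96.
At nearest $10: Packaging $11,500; Quality Lab $14,580; Warehouse $5,930; Receiving $14,820; Plating $6,400; Finishing $2,570. Sum = $55,800.
Rounded total matches; no reconciliation needed.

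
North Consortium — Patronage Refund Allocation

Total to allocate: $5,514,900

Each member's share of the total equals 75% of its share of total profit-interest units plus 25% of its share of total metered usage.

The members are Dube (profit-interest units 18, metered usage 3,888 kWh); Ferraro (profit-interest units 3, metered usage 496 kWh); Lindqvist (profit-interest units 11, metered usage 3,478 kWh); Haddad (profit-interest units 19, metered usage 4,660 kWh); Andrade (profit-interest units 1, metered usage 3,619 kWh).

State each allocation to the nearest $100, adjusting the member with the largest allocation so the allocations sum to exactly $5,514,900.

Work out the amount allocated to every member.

Totals — profit-interest units 52, metered usage 16,141.
Combined weights (75% profit-interest units + 25% metered usage): Dube 0.3198; Ferraro 0.0510; Lindqvist 0.2125; Haddad 0.3462; Andrade 0.0705.
Raw shares: Dube 1,763,856.40; Ferraro 280,992.60; Lindqvist 1,172,042.41; Haddad 1,909,340.59; Andrade 388,668.01.
Rounded to nearest $100: Dube $1,763,900; Ferraro $281,000; Lindqvist $1,172,000; Haddad $1,909,300; Andrade $388,700. Sum = $5,514,900.
Rounded total matches; no reconciliation needed.

Dube: $1,763,900; Ferraro: $281,000; Lindqvist: $1,172,000; Haddad: $1,909,300; Andrade: $388,700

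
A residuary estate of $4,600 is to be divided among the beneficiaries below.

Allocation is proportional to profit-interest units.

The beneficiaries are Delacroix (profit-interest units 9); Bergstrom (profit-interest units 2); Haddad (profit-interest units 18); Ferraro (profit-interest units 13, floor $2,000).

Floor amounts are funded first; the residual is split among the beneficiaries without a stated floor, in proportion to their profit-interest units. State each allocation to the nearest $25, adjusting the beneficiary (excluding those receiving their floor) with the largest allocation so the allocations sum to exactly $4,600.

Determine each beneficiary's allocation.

Fund the minimums — Ferraro $2,000. Residual $2,600.
Residual split over remaining profit-interest units 29: Delacroix 806.90 → $800; Bergstrom 179.31 → $175; Haddad 1,613.79 → $1,625.

Delacroix: $800 · Bergstrom: $175 · Haddad: $1,625 · Ferraro: $2,000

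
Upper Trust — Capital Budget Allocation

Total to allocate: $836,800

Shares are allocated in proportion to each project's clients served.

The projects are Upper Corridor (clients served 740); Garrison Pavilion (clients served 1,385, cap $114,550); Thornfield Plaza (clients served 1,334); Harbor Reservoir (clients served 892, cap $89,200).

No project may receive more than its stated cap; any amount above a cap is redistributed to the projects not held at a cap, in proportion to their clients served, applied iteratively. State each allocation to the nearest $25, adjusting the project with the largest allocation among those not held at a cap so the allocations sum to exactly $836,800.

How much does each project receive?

Combined clients served = 4,351.
Pro-rata shares before constraints: Upper Corridor 142,319.47; Garrison Pavilion 266,368.19; Thornfield Plaza 256,559.69; Harbor Reservoir 171,552.65.
Held at cap: Garrison Pavilion ($114,550), Harbor Reservoir ($89,200); remaining pool $633,050 reallocated over remaining clients served 2,074.
Remaining shares: Upper Corridor 225,871.26 → $225,875; Thornfield Plaza 407,178.74 → $407,175.

Upper Corridor: $225,875 · Garrison Pavilion: $114,550 · Thornfield Plaza: $407,175 · Harbor Reservoir: $89,200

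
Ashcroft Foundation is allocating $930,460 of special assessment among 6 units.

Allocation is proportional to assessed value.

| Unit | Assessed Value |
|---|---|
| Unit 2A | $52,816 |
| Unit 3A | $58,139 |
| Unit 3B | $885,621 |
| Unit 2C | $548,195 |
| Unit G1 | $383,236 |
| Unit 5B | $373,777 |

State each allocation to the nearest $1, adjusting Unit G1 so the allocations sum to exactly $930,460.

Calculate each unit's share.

Unit 2A: $21,350 · Unit 3A: $23,502 · Unit 3B: $357,998 · Unit 2C: $221,599 · Unit G1: $154,918 · Unit 5B: $151,093

Assessed value total: 2,301,784.
Pro-rata amounts: Unit 2A 52,816/2,301,784 × $930,460 = 21,350.04; Unit 3A 58,139/2,301,784 × $930,460 = 23,501.78; Unit 3B 885,621/2,301,784 × $930,460 = 357,998.37; Unit 2C 548,195/2,301,784 × $930,460 = 221,599.21; Unit G1 383,236/2,301,784 × $930,460 = 154,917.13; Unit 5B 373,777/2,301,784 × $930,460 = 151,093.48.
Rounded to nearest $1: Unit 2A $21,350; Unit 3A $23,502; Unit 3B $357,998; Unit 2C $221,599; Unit G1 $154,917; Unit 5B $151,093. Sum = $930,459.
Difference $930,460 − $930,459 = +$1 applied to Unit G1: Unit G1 becomes $154,918.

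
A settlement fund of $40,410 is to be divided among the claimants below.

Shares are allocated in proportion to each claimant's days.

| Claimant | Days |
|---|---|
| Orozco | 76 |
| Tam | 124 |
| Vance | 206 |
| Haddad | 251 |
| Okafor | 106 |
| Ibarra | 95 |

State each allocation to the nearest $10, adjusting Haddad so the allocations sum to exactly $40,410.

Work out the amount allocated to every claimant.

Orozco: $3,580; Tam: $5,840; Vance: $9,700; Haddad: $11,830; Okafor: $4,990; Ibarra: $4,470

Days total: 858.
Unrounded shares: Orozco 76/858 × $40,410 = 3,579.44; Tam 124/858 × $40,410 = 5,840.14; Vance 206/858 × $40,410 = 9,702.17; Haddad 251/858 × $40,410 = 11,821.57; Okafor 106/858 × $40,410 = 4,992.38; Ibarra 95/858 × $40,410 = 4,474.30.
After rounding ($10): Orozco $3,580; Tam $5,840; Vance $9,700; Haddad $11,820; Okafor $4,990; Ibarra $4,470. Sum = $40,400.
Difference $40,410 − $40,400 = +$10 applied to Haddad: Haddad becomes $11,830.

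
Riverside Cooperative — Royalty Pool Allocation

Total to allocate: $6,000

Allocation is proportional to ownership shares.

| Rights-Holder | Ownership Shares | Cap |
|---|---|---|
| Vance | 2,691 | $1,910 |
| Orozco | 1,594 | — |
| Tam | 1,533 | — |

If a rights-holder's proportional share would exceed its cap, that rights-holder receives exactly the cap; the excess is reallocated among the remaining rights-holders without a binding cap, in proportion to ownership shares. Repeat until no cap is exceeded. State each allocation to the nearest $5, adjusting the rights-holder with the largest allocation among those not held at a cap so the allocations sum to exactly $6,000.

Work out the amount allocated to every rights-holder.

Vance: $1,910 | Orozco: $2,085 | Tam: $2,005

Combined ownership shares = 5,818.
Pro-rata shares before constraints: Vance 2,775.18; Orozco 1,643.86; Tam 1,580.96.
Held at cap: Vance ($1,910); remaining pool $4,090 reallocated over remaining ownership shares 3,127.
Shares after redistribution: Orozco 2,084.89 → $2,085; Tam 2,005.11 → $2,005.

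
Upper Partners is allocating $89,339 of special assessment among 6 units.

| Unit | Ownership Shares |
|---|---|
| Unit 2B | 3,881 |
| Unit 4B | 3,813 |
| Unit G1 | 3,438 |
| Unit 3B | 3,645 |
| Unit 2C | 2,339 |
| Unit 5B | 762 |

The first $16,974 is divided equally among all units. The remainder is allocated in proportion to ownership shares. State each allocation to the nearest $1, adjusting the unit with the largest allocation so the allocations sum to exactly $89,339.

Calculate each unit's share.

Equal tier: $16,974 ÷ 6 = $2,829 apiece.
Remainder $72,365 by ownership shares (total 17,878): Unit 2B 15,709.17 → $15,709; Unit 4B 15,433.93 → $15,434; Unit G1 13,916.03 → $13,916; Unit 3B 14,753.91 → $14,754; Unit 2C 9,467.60 → $9,468; Unit 5B 3,084.36 → $3,084.
Totals: Unit 2B $2,829 + $15,709 = $18,538; Unit 4B $2,829 + $15,434 = $18,263; Unit G1 $2,829 + $13,916 = $16,745; Unit 3B $2,829 + $14,754 = $17,583; Unit 2C $2,829 + $9,468 = $12,297; Unit 5B $2,829 + $3,084 = $5,913.

Unit 2B: $18,538 | Unit 4B: $18,263 | Unit G1: $16,745 | Unit 3B: $17,583 | Unit 2C: $12,297 | Unit 5B: $5,913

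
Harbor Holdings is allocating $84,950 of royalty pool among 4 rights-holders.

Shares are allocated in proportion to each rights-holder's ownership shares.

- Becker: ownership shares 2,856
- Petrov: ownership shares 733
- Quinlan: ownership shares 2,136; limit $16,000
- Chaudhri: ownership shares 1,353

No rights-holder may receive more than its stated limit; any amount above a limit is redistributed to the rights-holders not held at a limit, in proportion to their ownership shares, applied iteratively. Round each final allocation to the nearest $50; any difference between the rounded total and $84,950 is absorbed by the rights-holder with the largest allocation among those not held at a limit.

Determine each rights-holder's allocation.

Becker: $39,800 | Petrov: $10,250 | Quinlan: $16,000 | Chaudhri: $18,900

Sum of ownership shares: 7,078.
Proportional shares (ignoring caps): Becker 34,277.65; Petrov 8,797.45; Quinlan 25,636.22; Chaudhri 16,238.68.
Capped: Quinlan ($16,000); residual $68,950 reallocated over remaining ownership shares 4,942.
Redistributed shares: Becker 39,846.46 → $39,850; Petrov 10,226.70 → $10,250; Chaudhri 18,876.84 → $18,900.
Rounding difference −$50 applied to Becker → $39,800.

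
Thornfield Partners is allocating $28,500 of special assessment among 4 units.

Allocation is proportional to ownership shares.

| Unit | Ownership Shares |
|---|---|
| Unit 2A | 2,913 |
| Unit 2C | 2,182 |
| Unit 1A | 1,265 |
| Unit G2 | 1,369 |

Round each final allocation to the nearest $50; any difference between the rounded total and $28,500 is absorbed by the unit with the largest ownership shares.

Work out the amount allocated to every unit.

Combined ownership shares = 2,913 + 2,182 + 1,265 + 1,369 = 7,729.
Pro-rata amounts: Unit 2A 10,741.43; Unit 2C 8,045.93; Unit 1A 4,664.57; Unit G2 5,048.07.
Rounded to nearest $50: Unit 2A $10,750; Unit 2C $8,050; Unit 1A $4,650; Unit G2 $5,050. Sum = $28,500.
Rounded total matches; no reconciliation needed.

Unit 2A: $10,750; Unit 2C: $8,050; Unit 1A: $4,650; Unit G2: $5,050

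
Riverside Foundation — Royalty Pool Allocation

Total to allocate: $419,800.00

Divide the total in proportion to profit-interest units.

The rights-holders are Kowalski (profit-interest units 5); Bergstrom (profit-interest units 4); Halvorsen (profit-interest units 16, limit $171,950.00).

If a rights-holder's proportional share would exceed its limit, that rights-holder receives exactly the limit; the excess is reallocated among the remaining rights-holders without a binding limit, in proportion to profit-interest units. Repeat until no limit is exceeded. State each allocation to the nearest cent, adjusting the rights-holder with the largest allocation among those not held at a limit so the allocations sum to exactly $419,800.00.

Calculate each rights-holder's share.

Profit-interest units total: 25.
Pro-rata shares before constraints: Kowalski 83,960.0000; Bergstrom 67,168.0000; Halvorsen 268,672.0000.
Capped: Halvorsen ($171,950.00); balance $247,850.00 reallocated over remaining profit-interest units 9.
Shares after redistribution: Kowalski 137,694.4444 → $137,694.44; Bergstrom 110,155.5556 → $110,155.56.

Kowalski: $137,694.44; Bergstrom: $110,155.56; Halvorsen: $171,950.00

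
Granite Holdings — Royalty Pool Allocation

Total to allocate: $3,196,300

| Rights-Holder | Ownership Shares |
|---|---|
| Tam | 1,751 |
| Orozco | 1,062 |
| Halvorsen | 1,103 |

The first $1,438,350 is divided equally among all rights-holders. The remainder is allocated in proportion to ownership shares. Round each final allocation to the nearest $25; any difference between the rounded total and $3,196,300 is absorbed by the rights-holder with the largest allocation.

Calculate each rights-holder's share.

Tam: $1,265,500 · Orozco: $956,200 · Halvorsen: $974,600

Equal tier: $1,438,350 ÷ 3 = $479,450 apiece.
Remainder $1,757,950 by ownership shares (total 3,916): Tam 786,049.66 → $786,050; Orozco 476,747.42 → $476,750; Halvorsen 495,152.92 → $495,150.
Totals: Tam $479,450 + $786,050 = $1,265,500; Orozco $479,450 + $476,750 = $956,200; Halvorsen $479,450 + $495,150 = $974,600.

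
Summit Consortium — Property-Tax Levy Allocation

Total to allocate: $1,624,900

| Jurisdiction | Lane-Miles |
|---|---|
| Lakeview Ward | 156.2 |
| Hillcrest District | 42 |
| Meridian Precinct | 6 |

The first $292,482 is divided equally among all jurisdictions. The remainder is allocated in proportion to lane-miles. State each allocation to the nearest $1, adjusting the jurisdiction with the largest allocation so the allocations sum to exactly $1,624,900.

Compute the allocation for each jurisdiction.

$292,482 shared equally gives $97,494 per jurisdiction.
Remainder $1,332,418 by lane-miles (total 204.2): Lakeview Ward 1,019,214.94 → $1,019,215; Hillcrest District 274,052.67 → $274,053; Meridian Precinct 39,150.38 → $39,150.
Totals: Lakeview Ward $97,494 + $1,019,215 = $1,116,709; Hillcrest District $97,494 + $274,053 = $371,547; Meridian Precinct $97,494 + $39,150 = $136,644.

Lakeview Ward: $1,116,709 · Hillcrest District: $371,547 · Meridian Precinct: $136,644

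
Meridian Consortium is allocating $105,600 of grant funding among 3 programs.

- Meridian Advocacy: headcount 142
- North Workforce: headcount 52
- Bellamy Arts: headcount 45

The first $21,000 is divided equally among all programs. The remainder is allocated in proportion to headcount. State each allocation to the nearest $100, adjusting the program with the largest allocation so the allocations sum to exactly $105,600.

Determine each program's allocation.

Meridian Advocacy: $57,300; North Workforce: $25,400; Bellamy Arts: $22,900

Equal tier: $21,000 ÷ 3 = $7,000 apiece.
Remainder $84,600 by headcount (total 239): Meridian Advocacy 50,264.44 → $50,300; North Workforce 18,406.69 → $18,400; Bellamy Arts 15,928.87 → $15,900.
Totals: Meridian Advocacy $7,000 + $50,300 = $57,300; North Workforce $7,000 + $18,400 = $25,400; Bellamy Arts $7,000 + $15,900 = $22,900.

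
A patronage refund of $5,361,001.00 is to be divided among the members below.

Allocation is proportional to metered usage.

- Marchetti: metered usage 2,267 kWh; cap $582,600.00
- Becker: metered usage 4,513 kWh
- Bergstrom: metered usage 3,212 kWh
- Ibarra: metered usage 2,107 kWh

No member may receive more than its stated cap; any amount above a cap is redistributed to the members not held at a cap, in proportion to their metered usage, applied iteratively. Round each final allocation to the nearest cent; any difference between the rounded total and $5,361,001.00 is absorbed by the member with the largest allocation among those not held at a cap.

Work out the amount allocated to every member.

Marchetti: $582,600.00 · Becker: $2,193,340.49 · Bergstrom: $1,561,048.01 · Ibarra: $1,024,012.50

Sum of metered usage: 12,099.
Proportional shares (ignoring caps): Marchetti 1,004,495.3523; Becker 1,999,685.7189; Bergstrom 1,423,219.7051; Ibarra 933,600.2237.
Held at cap: Marchetti ($582,600.00); remaining pool $4,778,401.00 reallocated over remaining metered usage 9,832.
Shares after redistribution: Becker 2,193,340.4916 → $2,193,340.49; Bergstrom 1,561,048.0077 → $1,561,048.01; Ibarra 1,024,012.5007 → $1,024,012.50.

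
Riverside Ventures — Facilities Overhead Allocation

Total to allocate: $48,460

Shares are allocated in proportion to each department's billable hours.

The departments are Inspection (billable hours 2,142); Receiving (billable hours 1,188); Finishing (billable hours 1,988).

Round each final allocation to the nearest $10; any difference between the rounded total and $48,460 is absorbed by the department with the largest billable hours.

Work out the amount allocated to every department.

Inspection: $19,510 | Receiving: $10,830 | Finishing: $18,120

Combined billable hours = 2,142 + 1,188 + 1,988 = 5,318.
Raw shares: Inspection 19,518.86; Receiving 10,825.59; Finishing 18,115.55.
At nearest $10: Inspection $19,520; Receiving $10,830; Finishing $18,120. Sum = $48,470.
Difference $48,460 − $48,470 = −$10 applied to largest billable hours (Inspection): Inspection becomes $19,510.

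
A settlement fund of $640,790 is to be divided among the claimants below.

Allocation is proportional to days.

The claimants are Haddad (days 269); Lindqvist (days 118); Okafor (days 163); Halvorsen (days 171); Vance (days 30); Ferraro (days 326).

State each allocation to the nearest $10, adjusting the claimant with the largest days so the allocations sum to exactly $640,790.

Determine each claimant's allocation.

Haddad: $160,050 · Lindqvist: $70,210 · Okafor: $96,980 · Halvorsen: $101,740 · Vance: $17,850 · Ferraro: $193,960

Sum of days: 269 + 118 + 163 + 171 + 30 + 326 = 1,077.
Proportional shares: Haddad 160,048.76; Lindqvist 70,207.26; Okafor 96,981.22; Halvorsen 101,741.03; Vance 17,849.30; Ferraro 193,962.43.
Rounded to nearest $10: Haddad $160,050; Lindqvist $70,210; Okafor $96,980; Halvorsen $101,740; Vance $17,850; Ferraro $193,960. Sum = $640,790.
Sum already equals the total — no adjustment.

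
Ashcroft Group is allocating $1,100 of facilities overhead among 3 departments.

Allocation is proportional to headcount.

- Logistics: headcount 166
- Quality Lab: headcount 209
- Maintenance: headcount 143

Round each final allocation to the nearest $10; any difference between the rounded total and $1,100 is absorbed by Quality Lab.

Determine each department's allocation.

Total headcount = 518.
Proportional shares: Logistics 166/518 × $1,100 = 352.51; Quality Lab 209/518 × $1,100 = 443.82; Maintenance 143/518 × $1,100 = 303.67.
After rounding ($10): Logistics $350; Quality Lab $440; Maintenance $300. Sum = $1,090.
Difference $1,100 − $1,090 = +$10 applied to Quality Lab: Quality Lab becomes $450.

Logistics: $350 | Quality Lab: $450 | Maintenance: $300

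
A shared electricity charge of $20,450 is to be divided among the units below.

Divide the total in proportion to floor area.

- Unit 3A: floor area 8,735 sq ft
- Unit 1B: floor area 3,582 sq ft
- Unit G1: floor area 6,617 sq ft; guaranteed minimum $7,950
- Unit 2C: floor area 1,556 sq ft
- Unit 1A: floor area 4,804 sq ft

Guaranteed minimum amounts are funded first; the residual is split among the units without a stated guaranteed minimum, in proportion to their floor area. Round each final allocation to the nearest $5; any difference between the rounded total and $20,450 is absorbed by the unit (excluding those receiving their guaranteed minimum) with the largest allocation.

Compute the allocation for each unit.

Unit 3A: $5,850; Unit 1B: $2,395; Unit G1: $7,950; Unit 2C: $1,040; Unit 1A: $3,215

Guaranteed amounts: Unit G1 $7,950. Remaining pool $12,500.
Remaining pool split over remaining floor area 18,677: Unit 3A 5,846.09 → $5,845; Unit 1B 2,397.33 → $2,395; Unit 2C 1,041.39 → $1,040; Unit 1A 3,215.18 → $3,215.
Rounding difference +$5 applied to Unit 3A → $5,850.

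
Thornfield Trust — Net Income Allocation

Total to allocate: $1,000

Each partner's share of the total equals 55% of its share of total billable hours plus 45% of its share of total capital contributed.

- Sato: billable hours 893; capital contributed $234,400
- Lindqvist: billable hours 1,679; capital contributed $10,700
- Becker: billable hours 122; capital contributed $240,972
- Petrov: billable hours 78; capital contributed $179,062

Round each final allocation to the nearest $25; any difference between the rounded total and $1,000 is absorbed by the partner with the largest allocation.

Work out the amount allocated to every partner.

Sato: $325 · Lindqvist: $375 · Becker: $175 · Petrov: $125

Totals — billable hours 2,772, capital contributed 665,134.
Blended shares (55% billable hours + 45% capital contributed): Sato 0.3358; Lindqvist 0.3404; Becker 0.1872; Petrov 0.1366.
Unrounded shares: Sato 335.77; Lindqvist 340.37; Becker 187.24; Petrov 136.62.
Rounded to nearest $25: Sato $325; Lindqvist $350; Becker $175; Petrov $125. Sum = $975.
Difference $1,000 − $975 = +$25 applied to largest allocation (Lindqvist): Lindqvist becomes $375.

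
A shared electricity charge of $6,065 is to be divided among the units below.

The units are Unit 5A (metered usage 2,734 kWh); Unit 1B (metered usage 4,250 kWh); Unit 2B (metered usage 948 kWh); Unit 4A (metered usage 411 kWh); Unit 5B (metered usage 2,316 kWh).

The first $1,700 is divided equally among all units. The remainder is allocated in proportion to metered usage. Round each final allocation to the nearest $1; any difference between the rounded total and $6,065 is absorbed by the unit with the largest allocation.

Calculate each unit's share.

First tranche $1,700 split equally: $340 each.
Remainder $4,365 by metered usage (total 10,659): Unit 5A 1,119.61 → $1,120; Unit 1B 1,740.43 → $1,740; Unit 2B 388.22 → $388; Unit 4A 168.31 → $168; Unit 5B 948.43 → $948.
Rounding difference +$1 on remainder applied to Unit 1B.
Totals: Unit 5A $340 + $1,120 = $1,460; Unit 1B $340 + $1,741 = $2,081; Unit 2B $340 + $388 = $728; Unit 4A $340 + $168 = $508; Unit 5B $340 + $948 = $1,288.

Unit 5A: $1,460 | Unit 1B: $2,081 | Unit 2B: $728 | Unit 4A: $508 | Unit 5B: $1,288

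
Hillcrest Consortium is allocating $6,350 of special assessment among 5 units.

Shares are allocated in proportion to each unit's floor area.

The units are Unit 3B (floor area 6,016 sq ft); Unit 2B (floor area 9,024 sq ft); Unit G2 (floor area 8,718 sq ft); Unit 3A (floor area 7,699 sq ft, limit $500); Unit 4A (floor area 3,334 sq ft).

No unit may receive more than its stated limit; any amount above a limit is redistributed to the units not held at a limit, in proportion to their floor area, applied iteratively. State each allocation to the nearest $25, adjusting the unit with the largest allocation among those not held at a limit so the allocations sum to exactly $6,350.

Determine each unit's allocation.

Floor area total: 34,791.
Unconstrained shares: Unit 3B 1,098.03; Unit 2B 1,647.05; Unit G2 1,591.20; Unit 3A 1,405.21; Unit 4A 608.52.
Held at cap: Unit 3A ($500); residual $5,850 reallocated over remaining floor area 27,092.
Redistributed shares: Unit 3B 1,299.04 → $1,300; Unit 2B 1,948.56 → $1,950; Unit G2 1,882.49 → $1,875; Unit 4A 719.91 → $725.

Unit 3B: $1,300 | Unit 2B: $1,950 | Unit G2: $1,875 | Unit 3A: $500 | Unit 4A: $725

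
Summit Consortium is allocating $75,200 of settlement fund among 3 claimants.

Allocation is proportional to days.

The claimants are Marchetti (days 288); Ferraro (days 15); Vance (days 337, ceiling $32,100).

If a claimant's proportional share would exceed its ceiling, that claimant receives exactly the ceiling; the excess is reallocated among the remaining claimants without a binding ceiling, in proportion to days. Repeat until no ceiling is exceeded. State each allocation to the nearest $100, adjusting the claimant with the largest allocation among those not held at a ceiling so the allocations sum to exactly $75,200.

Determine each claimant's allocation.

Marchetti: $41,000 | Ferraro: $2,100 | Vance: $32,100

Total days = 640.
Unconstrained shares: Marchetti 33,840.00; Ferraro 1,762.50; Vance 39,597.50.
Held at cap: Vance ($32,100); remaining pool $43,100 reallocated over remaining days 303.
Shares after redistribution: Marchetti 40,966.34 → $41,000; Ferraro 2,133.66 → $2,100.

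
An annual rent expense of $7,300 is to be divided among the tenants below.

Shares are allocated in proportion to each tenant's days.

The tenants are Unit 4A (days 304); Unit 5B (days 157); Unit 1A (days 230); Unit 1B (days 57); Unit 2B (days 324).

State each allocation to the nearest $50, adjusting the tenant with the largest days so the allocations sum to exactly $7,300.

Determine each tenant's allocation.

Sum of days: 304 + 157 + 230 + 57 + 324 = 1,072.
Unrounded shares: Unit 4A 2,070.15; Unit 5B 1,069.12; Unit 1A 1,566.23; Unit 1B 388.15; Unit 2B 2,206.34.
At nearest $50: Unit 4A $2,050; Unit 5B $1,050; Unit 1A $1,550; Unit 1B $400; Unit 2B $2,200. Sum = $7,250.
Difference $7,300 − $7,250 = +$50 applied to largest days (Unit 2B): Unit 2B becomes $2,250.

Unit 4A: $2,050; Unit 5B: $1,050; Unit 1A: $1,550; Unit 1B: $400; Unit 2B: $2,250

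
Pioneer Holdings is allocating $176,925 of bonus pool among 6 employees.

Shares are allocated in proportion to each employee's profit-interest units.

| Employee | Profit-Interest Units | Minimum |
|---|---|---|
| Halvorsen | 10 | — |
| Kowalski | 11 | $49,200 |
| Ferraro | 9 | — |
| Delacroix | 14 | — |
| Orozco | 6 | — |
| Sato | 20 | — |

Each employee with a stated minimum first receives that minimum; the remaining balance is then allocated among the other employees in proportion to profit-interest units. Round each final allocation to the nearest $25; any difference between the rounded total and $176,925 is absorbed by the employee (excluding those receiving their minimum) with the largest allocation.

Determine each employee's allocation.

Halvorsen: $21,650; Kowalski: $49,200; Ferraro: $19,475; Delacroix: $30,300; Orozco: $13,000; Sato: $43,300

Guaranteed amounts: Kowalski $49,200. Balance $127,725.
Balance split over remaining profit-interest units 59: Halvorsen 21,648.31 → $21,650; Ferraro 19,483.47 → $19,475; Delacroix 30,307.63 → $30,300; Orozco 12,988.98 → $13,000; Sato 43,296.61 → $43,300.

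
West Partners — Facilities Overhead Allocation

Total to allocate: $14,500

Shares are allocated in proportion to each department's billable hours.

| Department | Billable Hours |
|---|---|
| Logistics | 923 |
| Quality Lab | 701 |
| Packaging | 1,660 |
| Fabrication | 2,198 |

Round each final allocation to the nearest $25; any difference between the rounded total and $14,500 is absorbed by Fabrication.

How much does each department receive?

Total billable hours = 5,482.
Unrounded shares: Logistics 923/5,482 × $14,500 = 2,441.35; Quality Lab 701/5,482 × $14,500 = 1,854.16; Packaging 1,660/5,482 × $14,500 = 4,390.73; Fabrication 2,198/5,482 × $14,500 = 5,813.75.
After rounding ($25): Logistics $2,450; Quality Lab $1,850; Packaging $4,400; Fabrication $5,825. Sum = $14,525.
Difference $14,500 − $14,525 = −$25 applied to Fabrication: Fabrication becomes $5,800.

Logistics: $2,450; Quality Lab: $1,850; Packaging: $4,400; Fabrication: $5,800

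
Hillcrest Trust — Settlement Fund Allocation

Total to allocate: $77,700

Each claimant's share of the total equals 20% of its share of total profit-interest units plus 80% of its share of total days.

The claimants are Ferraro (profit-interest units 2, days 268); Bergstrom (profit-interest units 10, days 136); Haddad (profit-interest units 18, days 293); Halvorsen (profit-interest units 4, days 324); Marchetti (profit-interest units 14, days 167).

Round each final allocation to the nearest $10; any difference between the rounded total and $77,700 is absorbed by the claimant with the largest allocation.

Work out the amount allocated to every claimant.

Ferraro: $14,670; Bergstrom: $10,350; Haddad: $21,160; Halvorsen: $18,250; Marchetti: $13,270

Totals — profit-interest units 48, days 1,188.
Composite weights (20% profit-interest units + 80% days): Ferraro 0.1888; Bergstrom 0.1332; Haddad 0.2723; Halvorsen 0.2348; Marchetti 0.1708.
Pro-rata amounts: Ferraro 14,670.13; Bergstrom 10,353.46; Haddad 21,158.21; Halvorsen 18,247.73; Marchetti 13,270.48.
Rounded to nearest $10: Ferraro $14,670; Bergstrom $10,350; Haddad $21,160; Halvorsen $18,250; Marchetti $13,270. Sum = $77,700.
Sum already equals the total — no adjustment.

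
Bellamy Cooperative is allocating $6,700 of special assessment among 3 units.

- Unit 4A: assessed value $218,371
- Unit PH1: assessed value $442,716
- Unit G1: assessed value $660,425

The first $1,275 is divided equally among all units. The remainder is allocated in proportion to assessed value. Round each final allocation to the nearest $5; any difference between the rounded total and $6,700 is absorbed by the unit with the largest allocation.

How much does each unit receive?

First tranche $1,275 split equally: $425 each.
Remainder $5,425 by assessed value (total 1,321,512): Unit 4A 896.44 → $895; Unit PH1 1,817.41 → $1,815; Unit G1 2,711.14 → $2,710.
Rounding difference +$5 on remainder applied to Unit G1.
Totals: Unit 4A $425 + $895 = $1,320; Unit PH1 $425 + $1,815 = $2,240; Unit G1 $425 + $2,715 = $3,140.

Unit 4A: $1,320; Unit PH1: $2,240; Unit G1: $3,140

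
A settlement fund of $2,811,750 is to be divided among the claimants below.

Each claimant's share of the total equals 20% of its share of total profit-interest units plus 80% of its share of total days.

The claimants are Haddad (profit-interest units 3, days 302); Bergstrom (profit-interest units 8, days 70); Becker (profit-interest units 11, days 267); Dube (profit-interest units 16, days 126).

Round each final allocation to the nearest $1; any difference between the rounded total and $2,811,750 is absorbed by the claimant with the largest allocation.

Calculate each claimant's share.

Haddad: $932,394 | Bergstrom: $324,217 | Becker: $947,871 | Dube: $607,268

Totals — profit-interest units 38, days 765.
Combined weights (20% profit-interest units + 80% days): Haddad 0.3316; Bergstrom 0.1153; Becker 0.3371; Dube 0.2160.
Unrounded shares: Haddad 932,394.48; Bergstrom 324,216.92; Becker 947,870.23; Dube 607,268.36.
Rounded to nearest $1: Haddad $932,394; Bergstrom $324,217; Becker $947,870; Dube $607,268. Sum = $2,811,749.
Difference $2,811,750 − $2,811,749 = +$1 applied to largest allocation (Becker): Becker becomes $947,871.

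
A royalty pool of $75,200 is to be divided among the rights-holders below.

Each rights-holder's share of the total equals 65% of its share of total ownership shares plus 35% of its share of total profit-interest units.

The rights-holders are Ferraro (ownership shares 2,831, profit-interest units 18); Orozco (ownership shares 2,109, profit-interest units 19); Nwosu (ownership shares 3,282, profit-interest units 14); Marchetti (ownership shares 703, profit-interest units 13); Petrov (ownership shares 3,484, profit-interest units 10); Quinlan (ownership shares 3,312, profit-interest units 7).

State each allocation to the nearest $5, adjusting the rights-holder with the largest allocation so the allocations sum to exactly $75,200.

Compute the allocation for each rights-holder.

Ownership shares total 15,721; profit-interest units total 81.
Composite weights (65% ownership shares + 35% profit-interest units): Ferraro 0.1948; Orozco 0.1693; Nwosu 0.1962; Marchetti 0.0852; Petrov 0.1873; Quinlan 0.1672.
Raw shares: Ferraro 14,651.08; Orozco 12,731.17; Nwosu 14,753.59; Marchetti 6,409.98; Petrov 14,081.89; Quinlan 12,572.29.
Rounded to nearest $5: Ferraro $14,650; Orozco $12,730; Nwosu $14,755; Marchetti $6,410; Petrov $14,080; Quinlan $12,570. Sum = $75,195.
Difference $75,200 − $75,195 = +$5 applied to largest allocation (Nwosu): Nwosu becomes $14,760.

Ferraro: $14,650 | Orozco: $12,730 | Nwosu: $14,760 | Marchetti: $6,410 | Petrov: $14,080 | Quinlan: $12,570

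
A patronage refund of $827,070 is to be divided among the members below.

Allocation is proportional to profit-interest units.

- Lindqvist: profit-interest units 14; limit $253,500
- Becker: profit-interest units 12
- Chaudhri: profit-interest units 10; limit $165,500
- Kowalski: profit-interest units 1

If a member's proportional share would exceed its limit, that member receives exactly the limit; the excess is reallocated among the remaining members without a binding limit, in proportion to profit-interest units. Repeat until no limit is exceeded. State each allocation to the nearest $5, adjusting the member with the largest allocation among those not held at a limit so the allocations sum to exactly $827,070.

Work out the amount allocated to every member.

Lindqvist: $253,500 | Becker: $376,680 | Chaudhri: $165,500 | Kowalski: $31,390

Combined profit-interest units = 37.
Unconstrained shares: Lindqvist 312,945.41; Becker 268,238.92; Chaudhri 223,532.43; Kowalski 22,353.24.
Held at cap: Lindqvist ($253,500), Chaudhri ($165,500); balance $408,070 reallocated over remaining profit-interest units 13.
Shares after redistribution: Becker 376,680.00 → $376,680; Kowalski 31,390.00 → $31,390.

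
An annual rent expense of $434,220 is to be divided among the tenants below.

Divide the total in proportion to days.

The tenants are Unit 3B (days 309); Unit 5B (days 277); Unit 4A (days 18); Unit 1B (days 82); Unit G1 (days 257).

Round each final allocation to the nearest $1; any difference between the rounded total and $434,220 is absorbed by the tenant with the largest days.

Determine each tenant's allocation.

Unit 3B: $142,285 · Unit 5B: $127,549 · Unit 4A: $8,288 · Unit 1B: $37,758 · Unit G1: $118,340

Days total: 943.
Raw shares: Unit 3B 309/943 × $434,220 = 142,284.18; Unit 5B 277/943 × $434,220 = 127,549.25; Unit 4A 18/943 × $434,220 = 8,288.40; Unit 1B 82/943 × $434,220 = 37,758.26; Unit G1 257/943 × $434,220 = 118,339.92.
Rounded to nearest $1: Unit 3B $142,284; Unit 5B $127,549; Unit 4A $8,288; Unit 1B $37,758; Unit G1 $118,340. Sum = $434,219.
Difference $434,220 − $434,219 = +$1 applied to largest days (Unit 3B): Unit 3B becomes $142,285.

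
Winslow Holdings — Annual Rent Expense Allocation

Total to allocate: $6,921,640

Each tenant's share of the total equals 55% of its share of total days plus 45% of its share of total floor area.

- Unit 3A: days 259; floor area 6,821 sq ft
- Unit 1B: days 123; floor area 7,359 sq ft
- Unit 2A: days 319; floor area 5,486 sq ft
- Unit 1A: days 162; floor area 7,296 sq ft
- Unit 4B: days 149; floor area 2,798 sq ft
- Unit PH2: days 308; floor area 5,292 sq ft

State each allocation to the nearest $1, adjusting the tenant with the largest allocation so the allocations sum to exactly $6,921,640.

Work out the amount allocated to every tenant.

Unit 3A: $1,353,078 | Unit 1B: $1,008,658 | Unit 2A: $1,407,490 | Unit 1A: $1,115,537 | Unit 4B: $678,350 | Unit PH2: $1,358,527

Days total 1,320; floor area total 35,052.
Composite weights (55% days + 45% floor area): Unit 3A 0.1955; Unit 1B 0.1457; Unit 2A 0.2033; Unit 1A 0.1612; Unit 4B 0.0980; Unit PH2 0.1963.
Pro-rata amounts: Unit 3A 1,353,077.74; Unit 1B 1,008,658.42; Unit 2A 1,407,489.98; Unit 1A 1,115,536.86; Unit 4B 678,350.14; Unit PH2 1,358,526.86.
Rounded to nearest $1: Unit 3A $1,353,078; Unit 1B $1,008,658; Unit 2A $1,407,490; Unit 1A $1,115,537; Unit 4B $678,350; Unit PH2 $1,358,527. Sum = $6,921,640.
Sum already equals the total — no adjustment.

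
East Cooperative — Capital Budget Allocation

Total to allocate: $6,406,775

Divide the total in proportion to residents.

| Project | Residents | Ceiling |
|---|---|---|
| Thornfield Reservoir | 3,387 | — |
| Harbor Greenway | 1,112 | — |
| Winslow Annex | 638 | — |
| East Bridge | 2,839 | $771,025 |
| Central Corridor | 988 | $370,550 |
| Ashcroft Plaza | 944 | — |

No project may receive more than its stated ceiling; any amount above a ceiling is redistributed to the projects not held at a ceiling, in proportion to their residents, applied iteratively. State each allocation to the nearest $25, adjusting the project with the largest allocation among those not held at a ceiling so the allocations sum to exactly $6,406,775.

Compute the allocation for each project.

Residents total: 9,908.
Unconstrained shares: Thornfield Reservoir 2,190,123.83; Harbor Greenway 719,048.63; Winslow Annex 412,547.68; East Bridge 1,835,772.53; Central Corridor 638,866.95; Ashcroft Plaza 610,415.38.
Capped: East Bridge ($771,025), Central Corridor ($370,550); balance $5,265,200 reallocated over remaining residents 6,081.
Remaining shares: Thornfield Reservoir 2,932,615.10 → $2,932,625; Harbor Greenway 962,819.01 → $962,825; Winslow Annex 552,408.75 → $552,400; Ashcroft Plaza 817,357.15 → $817,350.

Thornfield Reservoir: $2,932,625; Harbor Greenway: $962,825; Winslow Annex: $552,400; East Bridge: $771,025; Central Corridor: $370,550; Ashcroft Plaza: $817,350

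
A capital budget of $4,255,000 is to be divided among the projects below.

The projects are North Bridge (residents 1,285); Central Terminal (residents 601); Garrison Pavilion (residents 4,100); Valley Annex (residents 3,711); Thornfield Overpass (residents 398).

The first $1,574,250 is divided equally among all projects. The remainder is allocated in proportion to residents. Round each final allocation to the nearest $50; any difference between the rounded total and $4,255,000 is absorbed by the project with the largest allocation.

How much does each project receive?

Equal tier: $1,574,250 ÷ 5 = $314,850 apiece.
Remainder $2,680,750 by residents (total 10,095): North Bridge 341,234.65 → $341,250; Central Terminal 159,596.90 → $159,600; Garrison Pavilion 1,088,764.24 → $1,088,750; Valley Annex 985,464.41 → $985,450; Thornfield Overpass 105,689.80 → $105,700.
Totals: North Bridge $314,850 + $341,250 = $656,100; Central Terminal $314,850 + $159,600 = $474,450; Garrison Pavilion $314,850 + $1,088,750 = $1,403,600; Valley Annex $314,850 + $985,450 = $1,300,300; Thornfield Overpass $314,850 + $105,700 = $420,550.

North Bridge: $656,100 · Central Terminal: $474,450 · Garrison Pavilion: $1,403,600 · Valley Annex: $1,300,300 · Thornfield Overpass: $420,550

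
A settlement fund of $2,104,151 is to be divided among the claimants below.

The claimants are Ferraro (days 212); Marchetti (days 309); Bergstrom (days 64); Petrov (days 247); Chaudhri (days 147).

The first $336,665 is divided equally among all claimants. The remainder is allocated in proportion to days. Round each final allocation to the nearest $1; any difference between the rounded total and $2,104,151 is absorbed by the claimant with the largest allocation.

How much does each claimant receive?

First tranche $336,665 split equally: $67,333 each.
Remainder $1,767,486 by days (total 979): Ferraro 382,744.67 → $382,745; Marchetti 557,868.41 → $557,868; Bergstrom 115,545.56 → $115,546; Petrov 445,933.65 → $445,934; Chaudhri 265,393.71 → $265,394.
Rounding difference −$1 on remainder applied to Marchetti.
Totals: Ferraro $67,333 + $382,745 = $450,078; Marchetti $67,333 + $557,867 = $625,200; Bergstrom $67,333 + $115,546 = $182,879; Petrov $67,333 + $445,934 = $513,267; Chaudhri $67,333 + $265,394 = $332,727.

Ferraro: $450,078 | Marchetti: $625,200 | Bergstrom: $182,879 | Petrov: $513,267 | Chaudhri: $332,727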